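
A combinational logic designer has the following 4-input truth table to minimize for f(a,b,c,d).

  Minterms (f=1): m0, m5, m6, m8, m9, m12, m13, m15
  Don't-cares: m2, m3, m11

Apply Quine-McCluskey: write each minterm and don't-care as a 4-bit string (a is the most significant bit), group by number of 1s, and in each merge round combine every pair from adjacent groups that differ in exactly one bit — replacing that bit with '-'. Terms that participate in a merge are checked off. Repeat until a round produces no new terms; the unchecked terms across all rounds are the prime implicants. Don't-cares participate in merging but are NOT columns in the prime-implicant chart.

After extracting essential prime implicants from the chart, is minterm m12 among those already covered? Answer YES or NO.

YES

Round 0: 0000✓ 0010✓ 0011✓ 0101✓ 0110✓ 1000✓ 1001✓ 1011✓ 1100✓ 1101✓ 1111✓
Round 1: -000 -011 -101 0-10 00-0 001- 1-00✓ 1-01✓ 1-11✓ 10-1✓ 100-✓ 11-1✓ 110-✓
Round 2: 1--1 1-0-
PIs = {-000, -011, -101, 0-10, 00-0, 001-, 1--1, 1-0-}
Coverage chart:
  m0: -000,00-0
  m5: -101 ←essential
  m6: 0-10 ←essential
  m8: -000,1-0-
  m9: 1--1,1-0-
  m12: 1-0- ←essential
  m13: -101,1--1,1-0-
  m15: 1--1 ←essential
Essential: -101, 0-10, 1--1, 1-0-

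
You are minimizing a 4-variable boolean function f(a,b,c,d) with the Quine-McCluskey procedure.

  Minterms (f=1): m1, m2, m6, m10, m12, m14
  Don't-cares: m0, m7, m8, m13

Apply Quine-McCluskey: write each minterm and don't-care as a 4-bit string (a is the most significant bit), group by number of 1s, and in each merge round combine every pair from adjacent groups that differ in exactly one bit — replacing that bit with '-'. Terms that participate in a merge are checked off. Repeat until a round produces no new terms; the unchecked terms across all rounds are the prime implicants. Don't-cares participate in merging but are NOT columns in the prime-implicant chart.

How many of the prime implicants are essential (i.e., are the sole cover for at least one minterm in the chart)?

Round 0: 0000✓ 0001✓ 0010✓ 0110✓ 0111✓ 1000✓ 1010✓ 1100✓ 1101✓ 1110✓
Round 1: -000✓ -010✓ -110✓ 0-10✓ 00-0✓ 000- 011- 1-00✓ 1-10✓ 10-0✓ 11-0✓ 110-
Round 2: --10 -0-0 1--0
PIs = {--10, -0-0, 000-, 011-, 1--0, 110-}
Coverage chart:
  m1: 000- ←essential
  m2: --10,-0-0
  m6: --10,011-
  m10: --10,-0-0,1--0
  m12: 1--0,110-
  m14: --10,1--0
Essential: 000-

1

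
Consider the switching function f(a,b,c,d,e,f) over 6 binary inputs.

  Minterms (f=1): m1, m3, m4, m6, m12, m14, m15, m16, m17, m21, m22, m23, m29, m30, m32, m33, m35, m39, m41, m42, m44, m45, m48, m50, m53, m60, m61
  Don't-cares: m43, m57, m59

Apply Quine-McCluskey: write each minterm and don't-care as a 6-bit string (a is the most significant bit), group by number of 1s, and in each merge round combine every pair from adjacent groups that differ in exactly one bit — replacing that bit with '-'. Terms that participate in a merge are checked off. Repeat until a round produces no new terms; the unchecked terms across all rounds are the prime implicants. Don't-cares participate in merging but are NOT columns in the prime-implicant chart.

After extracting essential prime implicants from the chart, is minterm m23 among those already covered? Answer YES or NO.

Round 0: 000001✓ 000011✓ 000100✓ 000110✓ 001100✓ 001110✓ 001111✓ 010000✓ 010001✓ 010101✓ 010110✓ 010111✓ 011101✓ 011110✓ 100000✓ 100001✓ 100011✓ 100111✓ 101001✓ 101010✓ 101011✓ 101100✓ 101101✓ 110000✓ 110010✓ 110101✓ 111001✓ 111011✓ 111100✓ 111101✓
Round 1: -00001✓ -00011✓ -01100 -10000 -10101✓ -11101✓ 0-0001 0-0110✓ 0-1110✓ 00-100✓ 00-110✓ 0000-1✓ 0001-0✓ 0011-0✓ 00111- 01-101✓ 01-110✓ 010-01 01000- 0101-1 01011- 1-0000 1-1001✓ 1-1011✓ 1-1100✓ 1-1101✓ 10-001✓ 10-011✓ 100-11 1000-1✓ 10000- 101-01✓ 1010-1✓ 10101- 10110-✓ 11-101✓ 1100-0 111-01✓ 1110-1✓ 11110-✓
Round 2: -000-1 -1-101 0--110 00-1-0 1-1-01 1-10-1 1-110- 10-0-1
PIs = {-000-1, -01100, -1-101, -10000, 0--110, 0-0001, 00-1-0, 00111-, 010-01, 01000-, 0101-1, 01011-, 1-0000, 1-1-01, 1-10-1, 1-110-, 10-0-1, 100-11, 10000-, 10101-, 1100-0}
Coverage chart:
  m1: -000-1,0-0001
  m3: -000-1 ←essential
  m4: 00-1-0 ←essential
  m6: 0--110,00-1-0
  m12: -01100,00-1-0
  m14: 0--110,00-1-0,00111-
  m15: 00111- ←essential
  m16: -10000,01000-
  m17: 0-0001,010-01,01000-
  m21: -1-101,010-01,0101-1
  m22: 0--110,01011-
  m23: 0101-1,01011-
  m29: -1-101 ←essential
  m30: 0--110 ←essential
  m32: 1-0000,10000-
  m33: -000-1,10-0-1,10000-
  m35: -000-1,10-0-1,100-11
  m39: 100-11 ←essential
  m41: 1-1-01,1-10-1,10-0-1
  m42: 10101- ←essential
  m44: -01100,1-110-
  m45: 1-1-01,1-110-
  m48: -10000,1-0000,1100-0
  m50: 1100-0 ←essential
  m53: -1-101 ←essential
  m60: 1-110- ←essential
  m61: -1-101,1-1-01,1-110-
Essential: -000-1, -1-101, 0--110, 00-1-0, 00111-, 1-110-, 100-11, 10101-, 1100-0

NO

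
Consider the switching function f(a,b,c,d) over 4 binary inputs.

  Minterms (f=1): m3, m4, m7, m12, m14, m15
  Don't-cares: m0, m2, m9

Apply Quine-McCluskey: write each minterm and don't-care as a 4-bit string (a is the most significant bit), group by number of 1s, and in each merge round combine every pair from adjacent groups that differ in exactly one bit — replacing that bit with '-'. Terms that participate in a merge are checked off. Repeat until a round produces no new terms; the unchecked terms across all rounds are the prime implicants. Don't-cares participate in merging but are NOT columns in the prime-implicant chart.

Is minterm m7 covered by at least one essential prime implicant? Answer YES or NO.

NO

size-2^0 implicants → 0000(✓)  0010(✓)  0011(✓)  0100(✓)  0111(✓)  1001  1100(✓)  1110(✓)  1111(✓)
size-2^1 implicants → -100  -111  0-00  0-11  00-0  001-  11-0  111-
Unchecked terms (primes): -100, -111, 0-00, 0-11, 00-0, 001-, 1001, 11-0, 111-
Minterm coverage:
  m3 ⊆ 0-11,001-
  m4 ⊆ -100,0-00
  m7 ⊆ -111,0-11
  m12 ⊆ -100,11-0
  m14 ⊆ 11-0,111-
  m15 ⊆ -111,111-
(no essential prime implicants)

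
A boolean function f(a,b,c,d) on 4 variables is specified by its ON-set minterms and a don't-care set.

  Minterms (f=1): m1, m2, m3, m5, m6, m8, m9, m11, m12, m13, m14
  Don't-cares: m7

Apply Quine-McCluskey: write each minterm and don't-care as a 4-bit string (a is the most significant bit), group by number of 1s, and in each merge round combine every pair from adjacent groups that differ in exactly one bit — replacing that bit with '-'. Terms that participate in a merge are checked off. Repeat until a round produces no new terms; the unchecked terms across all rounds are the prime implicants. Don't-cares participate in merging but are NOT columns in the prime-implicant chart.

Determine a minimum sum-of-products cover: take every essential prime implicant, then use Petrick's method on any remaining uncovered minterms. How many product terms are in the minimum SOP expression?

5

[col 0] 0001*, 0010*, 0011*, 0101*, 0110*, 0111*, 1000*, 1001*, 1011*, 1100*, 1101*, 1110*
[col 1] -001*, -011*, -101*, -110, 0-01*, 0-10*, 0-11*, 00-1*, 001-*, 01-1*, 011-*, 1-00*, 1-01*, 10-1*, 100-*, 11-0, 110-*
[col 2] --01, -0-1, 0--1, 0-1-, 1-0-
Prime implicants: --01, -0-1, -110, 0--1, 0-1-, 1-0-, 11-0
PI chart (minterm → PIs covering it):
  1 | --01,-0-1,0--1
  2 | 0-1-  (sole → essential)
  3 | -0-1,0--1,0-1-
  5 | --01,0--1
  6 | -110,0-1-
  8 | 1-0-  (sole → essential)
  9 | --01,-0-1,1-0-
  11 | -0-1  (sole → essential)
  12 | 1-0-,11-0
  13 | --01,1-0-
  14 | -110,11-0
Essential prime implicants: -0-1, 0-1-, 1-0-
Petrick residual → --01, -110
Minimum SOP uses 5 PIs: c'd + b'd + bcd' + a'c + ac'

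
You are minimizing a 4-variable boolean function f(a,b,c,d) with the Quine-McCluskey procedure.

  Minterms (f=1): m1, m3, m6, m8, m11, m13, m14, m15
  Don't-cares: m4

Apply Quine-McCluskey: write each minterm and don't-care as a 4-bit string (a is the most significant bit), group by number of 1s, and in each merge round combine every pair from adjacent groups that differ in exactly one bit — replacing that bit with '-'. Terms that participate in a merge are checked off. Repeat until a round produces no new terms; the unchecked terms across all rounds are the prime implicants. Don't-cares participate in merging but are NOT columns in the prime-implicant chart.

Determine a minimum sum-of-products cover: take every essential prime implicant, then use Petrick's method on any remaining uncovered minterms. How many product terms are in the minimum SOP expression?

size-2^0 implicants → 0001(✓)  0011(✓)  0100(✓)  0110(✓)  1000  1011(✓)  1101(✓)  1110(✓)  1111(✓)
size-2^1 implicants → -011  -110  00-1  01-0  1-11  11-1  111-
Unchecked terms (primes): -011, -110, 00-1, 01-0, 1-11, 1000, 11-1, 111-
Minterm coverage:
  m1 ⊆ 00-1 [E]
  m3 ⊆ -011,00-1
  m6 ⊆ -110,01-0
  m8 ⊆ 1000 [E]
  m11 ⊆ -011,1-11
  m13 ⊆ 11-1 [E]
  m14 ⊆ -110,111-
  m15 ⊆ 1-11,11-1,111-
E = {00-1, 1000, 11-1}
Petrick residual → -011, -110
Cover = b'cd + bcd' + a'b'd + ab'c'd' + abd  |cover|=5

5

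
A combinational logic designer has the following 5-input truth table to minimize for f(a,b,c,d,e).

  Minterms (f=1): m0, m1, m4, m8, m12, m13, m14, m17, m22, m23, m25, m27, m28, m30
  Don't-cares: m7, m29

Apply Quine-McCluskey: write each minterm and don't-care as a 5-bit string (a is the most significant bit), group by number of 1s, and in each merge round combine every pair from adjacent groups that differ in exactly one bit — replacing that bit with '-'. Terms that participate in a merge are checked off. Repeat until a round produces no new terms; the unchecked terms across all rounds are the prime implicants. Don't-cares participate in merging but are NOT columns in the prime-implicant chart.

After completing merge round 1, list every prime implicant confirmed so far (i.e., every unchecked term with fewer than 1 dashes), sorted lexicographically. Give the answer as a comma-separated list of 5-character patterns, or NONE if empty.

size-2^0 implicants → 00000(✓)  00001(✓)  00100(✓)  00111(✓)  01000(✓)  01100(✓)  01101(✓)  01110(✓)  10001(✓)  10110(✓)  10111(✓)  11001(✓)  11011(✓)  11100(✓)  11101(✓)  11110(✓)
size-2^1 implicants → -0001  -0111  -1100(✓)  -1101(✓)  -1110(✓)  0-000(✓)  0-100(✓)  00-00(✓)  0000-  01-00(✓)  011-0(✓)  0110-(✓)  1-001  1-110  1011-  11-01  110-1  111-0(✓)  1110-(✓)
size-2^2 implicants → -11-0  -110-  0--00
Unchecked terms (primes): -0001, -0111, -11-0, -110-, 0--00, 0000-, 1-001, 1-110, 1011-, 11-01, 110-1

NONE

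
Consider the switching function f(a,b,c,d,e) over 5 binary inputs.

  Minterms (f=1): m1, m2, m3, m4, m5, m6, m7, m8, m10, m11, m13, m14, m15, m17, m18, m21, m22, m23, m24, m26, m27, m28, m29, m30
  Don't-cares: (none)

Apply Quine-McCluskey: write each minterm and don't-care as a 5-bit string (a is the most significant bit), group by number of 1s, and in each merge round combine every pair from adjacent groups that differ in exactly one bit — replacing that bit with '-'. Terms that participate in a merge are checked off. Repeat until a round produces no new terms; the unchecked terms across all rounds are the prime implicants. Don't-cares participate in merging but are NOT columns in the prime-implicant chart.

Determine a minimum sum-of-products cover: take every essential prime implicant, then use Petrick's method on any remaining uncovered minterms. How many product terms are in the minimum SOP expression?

size-2^0 implicants → 00001(✓)  00010(✓)  00011(✓)  00100(✓)  00101(✓)  00110(✓)  00111(✓)  01000(✓)  01010(✓)  01011(✓)  01101(✓)  01110(✓)  01111(✓)  10001(✓)  10010(✓)  10101(✓)  10110(✓)  10111(✓)  11000(✓)  11010(✓)  11011(✓)  11100(✓)  11101(✓)  11110(✓)
size-2^1 implicants → -0001(✓)  -0010(✓)  -0101(✓)  -0110(✓)  -0111(✓)  -1000(✓)  -1010(✓)  -1011(✓)  -1101(✓)  -1110(✓)  0-010(✓)  0-011(✓)  0-101(✓)  0-110(✓)  0-111(✓)  00-01(✓)  00-10(✓)  00-11(✓)  000-1(✓)  0001-(✓)  001-0(✓)  001-1(✓)  0010-(✓)  0011-(✓)  01-10(✓)  01-11(✓)  010-0(✓)  0101-(✓)  011-1(✓)  0111-(✓)  1-010(✓)  1-101(✓)  1-110(✓)  10-01(✓)  10-10(✓)  101-1(✓)  1011-(✓)  11-00(✓)  11-10(✓)  110-0(✓)  1101-(✓)  111-0(✓)  1110-
size-2^2 implicants → --010(✓)  --101  --110(✓)  -0-01  -0-10(✓)  -01-1  -011-  -1-10(✓)  -10-0  -101-  0--10(✓)  0--11(✓)  0-01-(✓)  0-1-1  0-11-(✓)  00--1  00-1-(✓)  001--  01-1-(✓)  1--10(✓)  11--0
size-2^3 implicants → ---10  0--1-
Unchecked terms (primes): ---10, --101, -0-01, -01-1, -011-, -10-0, -101-, 0--1-, 0-1-1, 00--1, 001--, 11--0, 1110-
Minterm coverage:
  m1 ⊆ -0-01,00--1
  m2 ⊆ ---10,0--1-
  m3 ⊆ 0--1-,00--1
  m4 ⊆ 001-- [E]
  m5 ⊆ --101,-0-01,-01-1,0-1-1,00--1,001--
  m6 ⊆ ---10,-011-,0--1-,001--
  m7 ⊆ -01-1,-011-,0--1-,0-1-1,00--1,001--
  m8 ⊆ -10-0 [E]
  m10 ⊆ ---10,-10-0,-101-,0--1-
  m11 ⊆ -101-,0--1-
  m13 ⊆ --101,0-1-1
  m14 ⊆ ---10,0--1-
  m15 ⊆ 0--1-,0-1-1
  m17 ⊆ -0-01 [E]
  m18 ⊆ ---10 [E]
  m21 ⊆ --101,-0-01,-01-1
  m22 ⊆ ---10,-011-
  m23 ⊆ -01-1,-011-
  m24 ⊆ -10-0,11--0
  m26 ⊆ ---10,-10-0,-101-,11--0
  m27 ⊆ -101- [E]
  m28 ⊆ 11--0,1110-
  m29 ⊆ --101,1110-
  m30 ⊆ ---10,11--0
E = {---10, -0-01, -10-0, -101-, 001--}
Petrick residual → --101, -01-1, 0--1-, 11--0
Cover = de' + cd'e + b'd'e + b'ce + bc'e' + bc'd + a'd + a'b'c + abe'  |cover|=9

9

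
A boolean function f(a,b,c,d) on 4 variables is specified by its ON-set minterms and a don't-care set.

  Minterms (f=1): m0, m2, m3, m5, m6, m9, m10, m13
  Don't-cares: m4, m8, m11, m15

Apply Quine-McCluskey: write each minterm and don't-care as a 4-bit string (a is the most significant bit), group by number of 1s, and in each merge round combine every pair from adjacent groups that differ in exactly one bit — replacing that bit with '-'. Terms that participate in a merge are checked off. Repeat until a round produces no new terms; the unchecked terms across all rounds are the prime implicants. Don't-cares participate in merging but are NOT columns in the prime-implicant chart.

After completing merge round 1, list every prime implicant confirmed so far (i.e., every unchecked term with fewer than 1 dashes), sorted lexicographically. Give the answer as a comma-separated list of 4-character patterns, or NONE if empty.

size-2^0 implicants → 0000(✓)  0010(✓)  0011(✓)  0100(✓)  0101(✓)  0110(✓)  1000(✓)  1001(✓)  1010(✓)  1011(✓)  1101(✓)  1111(✓)
size-2^1 implicants → -000(✓)  -010(✓)  -011(✓)  -101  0-00(✓)  0-10(✓)  00-0(✓)  001-(✓)  01-0(✓)  010-  1-01(✓)  1-11(✓)  10-0(✓)  10-1(✓)  100-(✓)  101-(✓)  11-1(✓)
size-2^2 implicants → -0-0  -01-  0--0  1--1  10--
Unchecked terms (primes): -0-0, -01-, -101, 0--0, 010-, 1--1, 10--

NONE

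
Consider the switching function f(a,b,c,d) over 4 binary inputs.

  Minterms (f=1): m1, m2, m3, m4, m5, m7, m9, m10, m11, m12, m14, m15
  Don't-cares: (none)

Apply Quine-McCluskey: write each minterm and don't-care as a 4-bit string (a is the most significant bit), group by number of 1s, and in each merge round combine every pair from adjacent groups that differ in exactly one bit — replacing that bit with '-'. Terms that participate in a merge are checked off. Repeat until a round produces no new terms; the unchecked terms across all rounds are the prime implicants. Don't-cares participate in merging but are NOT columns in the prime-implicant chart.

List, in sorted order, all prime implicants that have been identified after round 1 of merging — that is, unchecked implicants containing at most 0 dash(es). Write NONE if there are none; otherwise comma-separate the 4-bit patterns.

[col 0] 0001*, 0010*, 0011*, 0100*, 0101*, 0111*, 1001*, 1010*, 1011*, 1100*, 1110*, 1111*
[col 1] -001*, -010*, -011*, -100, -111*, 0-01*, 0-11*, 00-1*, 001-*, 01-1*, 010-, 1-10*, 1-11*, 10-1*, 101-*, 11-0, 111-*
[col 2] --11, -0-1, -01-, 0--1, 1-1-
Prime implicants: --11, -0-1, -01-, -100, 0--1, 010-, 1-1-, 11-0

NONE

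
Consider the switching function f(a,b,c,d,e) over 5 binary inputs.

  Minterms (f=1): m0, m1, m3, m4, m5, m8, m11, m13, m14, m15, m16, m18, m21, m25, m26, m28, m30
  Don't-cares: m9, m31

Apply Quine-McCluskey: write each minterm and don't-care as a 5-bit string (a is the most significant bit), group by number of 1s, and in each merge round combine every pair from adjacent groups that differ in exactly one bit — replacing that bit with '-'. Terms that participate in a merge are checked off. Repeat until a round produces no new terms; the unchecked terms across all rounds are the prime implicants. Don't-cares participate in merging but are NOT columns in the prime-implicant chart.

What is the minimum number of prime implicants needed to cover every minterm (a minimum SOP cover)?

[col 0] 00000*, 00001*, 00011*, 00100*, 00101*, 01000*, 01001*, 01011*, 01101*, 01110*, 01111*, 10000*, 10010*, 10101*, 11001*, 11010*, 11100*, 11110*, 11111*
[col 1] -0000, -0101, -1001, -1110*, -1111*, 0-000*, 0-001*, 0-011*, 0-101*, 00-00*, 00-01*, 000-1*, 0000-*, 0010-*, 01-01*, 01-11*, 010-1*, 0100-*, 011-1*, 0111-*, 1-010, 100-0, 11-10, 111-0, 1111-*
[col 2] -111-, 0--01, 0-0-1, 0-00-, 00-0-, 01--1
Prime implicants: -0000, -0101, -1001, -111-, 0--01, 0-0-1, 0-00-, 00-0-, 01--1, 1-010, 100-0, 11-10, 111-0
PI chart (minterm → PIs covering it):
  0 | -0000,0-00-,00-0-
  1 | 0--01,0-0-1,0-00-,00-0-
  3 | 0-0-1  (sole → essential)
  4 | 00-0-  (sole → essential)
  5 | -0101,0--01,00-0-
  8 | 0-00-  (sole → essential)
  11 | 0-0-1,01--1
  13 | 0--01,01--1
  14 | -111-  (sole → essential)
  15 | -111-,01--1
  16 | -0000,100-0
  18 | 1-010,100-0
  21 | -0101  (sole → essential)
  25 | -1001  (sole → essential)
  26 | 1-010,11-10
  28 | 111-0  (sole → essential)
  30 | -111-,11-10,111-0
Essential prime implicants: -0101, -1001, -111-, 0-0-1, 0-00-, 00-0-, 111-0
Petrick residual → -0000, 0--01, 1-010
Minimum SOP uses 10 PIs: b'c'd'e' + b'cd'e + bc'd'e + bcd + a'd'e + a'c'e + a'c'd' + a'b'd' + ac'de' + abce'

10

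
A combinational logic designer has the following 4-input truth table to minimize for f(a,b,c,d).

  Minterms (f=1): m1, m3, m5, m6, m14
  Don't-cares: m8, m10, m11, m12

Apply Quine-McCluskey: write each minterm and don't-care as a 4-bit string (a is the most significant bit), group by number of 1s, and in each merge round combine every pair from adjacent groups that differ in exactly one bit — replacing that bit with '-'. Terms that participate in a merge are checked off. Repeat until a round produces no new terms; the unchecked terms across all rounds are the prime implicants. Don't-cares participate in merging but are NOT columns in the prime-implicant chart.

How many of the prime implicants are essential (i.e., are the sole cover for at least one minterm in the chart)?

size-2^0 implicants → 0001(✓)  0011(✓)  0101(✓)  0110(✓)  1000(✓)  1010(✓)  1011(✓)  1100(✓)  1110(✓)
size-2^1 implicants → -011  -110  0-01  00-1  1-00(✓)  1-10(✓)  10-0(✓)  101-  11-0(✓)
size-2^2 implicants → 1--0
Unchecked terms (primes): -011, -110, 0-01, 00-1, 1--0, 101-
Minterm coverage:
  m1 ⊆ 0-01,00-1
  m3 ⊆ -011,00-1
  m5 ⊆ 0-01 [E]
  m6 ⊆ -110 [E]
  m14 ⊆ -110,1--0
E = {-110, 0-01}

2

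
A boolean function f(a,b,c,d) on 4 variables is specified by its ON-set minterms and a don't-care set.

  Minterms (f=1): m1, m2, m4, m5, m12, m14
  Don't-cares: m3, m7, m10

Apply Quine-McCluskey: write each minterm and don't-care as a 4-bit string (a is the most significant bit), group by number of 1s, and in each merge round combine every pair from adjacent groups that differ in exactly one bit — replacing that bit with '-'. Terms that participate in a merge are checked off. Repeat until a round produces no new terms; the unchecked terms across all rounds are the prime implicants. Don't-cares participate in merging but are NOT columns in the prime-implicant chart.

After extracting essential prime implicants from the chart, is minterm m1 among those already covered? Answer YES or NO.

YES

size-2^0 implicants → 0001(✓)  0010(✓)  0011(✓)  0100(✓)  0101(✓)  0111(✓)  1010(✓)  1100(✓)  1110(✓)
size-2^1 implicants → -010  -100  0-01(✓)  0-11(✓)  00-1(✓)  001-  01-1(✓)  010-  1-10  11-0
size-2^2 implicants → 0--1
Unchecked terms (primes): -010, -100, 0--1, 001-, 010-, 1-10, 11-0
Minterm coverage:
  m1 ⊆ 0--1 [E]
  m2 ⊆ -010,001-
  m4 ⊆ -100,010-
  m5 ⊆ 0--1,010-
  m12 ⊆ -100,11-0
  m14 ⊆ 1-10,11-0
E = {0--1}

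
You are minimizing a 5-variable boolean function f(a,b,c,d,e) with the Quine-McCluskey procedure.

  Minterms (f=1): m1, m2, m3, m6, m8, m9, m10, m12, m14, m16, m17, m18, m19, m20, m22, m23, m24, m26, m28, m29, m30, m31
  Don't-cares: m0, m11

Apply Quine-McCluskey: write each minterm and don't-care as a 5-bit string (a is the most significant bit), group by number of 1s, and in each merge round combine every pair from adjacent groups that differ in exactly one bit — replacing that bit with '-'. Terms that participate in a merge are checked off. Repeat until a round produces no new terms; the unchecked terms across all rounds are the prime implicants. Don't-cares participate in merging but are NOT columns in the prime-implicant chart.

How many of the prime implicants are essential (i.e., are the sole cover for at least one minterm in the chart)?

6

Round 0: 00000✓ 00001✓ 00010✓ 00011✓ 00110✓ 01000✓ 01001✓ 01010✓ 01011✓ 01100✓ 01110✓ 10000✓ 10001✓ 10010✓ 10011✓ 10100✓ 10110✓ 10111✓ 11000✓ 11010✓ 11100✓ 11101✓ 11110✓ 11111✓
Round 1: -0000✓ -0001✓ -0010✓ -0011✓ -0110✓ -1000✓ -1010✓ -1100✓ -1110✓ 0-000✓ 0-001✓ 0-010✓ 0-011✓ 0-110✓ 00-10✓ 000-0✓ 000-1✓ 0000-✓ 0001-✓ 01-00✓ 01-10✓ 010-0✓ 010-1✓ 0100-✓ 0101-✓ 011-0✓ 1-000✓ 1-010✓ 1-100✓ 1-110✓ 1-111✓ 10-00✓ 10-10✓ 10-11✓ 100-0✓ 100-1✓ 1000-✓ 1001-✓ 101-0✓ 1011-✓ 11-00✓ 11-10✓ 110-0✓ 111-0✓ 111-1✓ 1110-✓ 1111-✓
Round 2: --000✓ --010✓ --110✓ -0-10✓ -00-0✓ -00-1✓ -000-✓ -001-✓ -1-00✓ -1-10✓ -10-0✓ -11-0✓ 0--10✓ 0-0-0✓ 0-0-1✓ 0-00-✓ 0-01-✓ 000--✓ 01--0✓ 010--✓ 1--00✓ 1--10✓ 1-0-0✓ 1-1-0✓ 1-11- 10--0✓ 10-1- 100--✓ 11--0✓ 111--
Round 3: ---10 --0-0 -00-- -1--0 0-0-- 1---0
PIs = {---10, --0-0, -00--, -1--0, 0-0--, 1---0, 1-11-, 10-1-, 111--}
Coverage chart:
  m1: -00--,0-0--
  m2: ---10,--0-0,-00--,0-0--
  m3: -00--,0-0--
  m6: ---10 ←essential
  m8: --0-0,-1--0,0-0--
  m9: 0-0-- ←essential
  m10: ---10,--0-0,-1--0,0-0--
  m12: -1--0 ←essential
  m14: ---10,-1--0
  m16: --0-0,-00--,1---0
  m17: -00-- ←essential
  m18: ---10,--0-0,-00--,1---0,10-1-
  m19: -00--,10-1-
  m20: 1---0 ←essential
  m22: ---10,1---0,1-11-,10-1-
  m23: 1-11-,10-1-
  m24: --0-0,-1--0,1---0
  m26: ---10,--0-0,-1--0,1---0
  m28: -1--0,1---0,111--
  m29: 111-- ←essential
  m30: ---10,-1--0,1---0,1-11-,111--
  m31: 1-11-,111--
Essential: ---10, -00--, -1--0, 0-0--, 1---0, 111--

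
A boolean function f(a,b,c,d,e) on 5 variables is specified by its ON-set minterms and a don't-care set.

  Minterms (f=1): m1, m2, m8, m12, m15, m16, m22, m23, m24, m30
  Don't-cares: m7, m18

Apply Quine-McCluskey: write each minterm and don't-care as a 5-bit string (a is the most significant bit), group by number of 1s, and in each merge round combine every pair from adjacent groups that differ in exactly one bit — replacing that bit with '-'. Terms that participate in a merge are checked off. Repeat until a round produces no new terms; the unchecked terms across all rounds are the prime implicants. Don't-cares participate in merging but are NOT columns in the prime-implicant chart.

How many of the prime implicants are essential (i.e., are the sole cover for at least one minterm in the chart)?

size-2^0 implicants → 00001  00010(✓)  00111(✓)  01000(✓)  01100(✓)  01111(✓)  10000(✓)  10010(✓)  10110(✓)  10111(✓)  11000(✓)  11110(✓)
size-2^1 implicants → -0010  -0111  -1000  0-111  01-00  1-000  1-110  10-10  100-0  1011-
Unchecked terms (primes): -0010, -0111, -1000, 0-111, 00001, 01-00, 1-000, 1-110, 10-10, 100-0, 1011-
Minterm coverage:
  m1 ⊆ 00001 [E]
  m2 ⊆ -0010 [E]
  m8 ⊆ -1000,01-00
  m12 ⊆ 01-00 [E]
  m15 ⊆ 0-111 [E]
  m16 ⊆ 1-000,100-0
  m22 ⊆ 1-110,10-10,1011-
  m23 ⊆ -0111,1011-
  m24 ⊆ -1000,1-000
  m30 ⊆ 1-110 [E]
E = {-0010, 0-111, 00001, 01-00, 1-110}

5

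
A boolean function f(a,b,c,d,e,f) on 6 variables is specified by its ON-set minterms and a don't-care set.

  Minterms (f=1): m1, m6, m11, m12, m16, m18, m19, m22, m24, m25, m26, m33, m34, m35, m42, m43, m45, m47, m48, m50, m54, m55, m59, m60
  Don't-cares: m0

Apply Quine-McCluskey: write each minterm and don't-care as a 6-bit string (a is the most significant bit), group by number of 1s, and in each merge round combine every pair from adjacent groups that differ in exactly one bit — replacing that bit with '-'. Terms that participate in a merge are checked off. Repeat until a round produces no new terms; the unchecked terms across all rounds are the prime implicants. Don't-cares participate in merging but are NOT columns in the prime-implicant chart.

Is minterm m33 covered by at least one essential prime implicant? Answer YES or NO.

[col 0] 000000*, 000001*, 000110*, 001011*, 001100, 010000*, 010010*, 010011*, 010110*, 011000*, 011001*, 011010*, 100001*, 100010*, 100011*, 101010*, 101011*, 101101*, 101111*, 110000*, 110010*, 110110*, 110111*, 111011*, 111100
[col 1] -00001, -01011, -10000*, -10010*, -10110*, 0-0000, 0-0110, 00000-, 01-000*, 01-010*, 010-10*, 0100-0*, 01001-, 0110-0*, 01100-, 1-0010, 1-1011, 10-010*, 10-011*, 1000-1, 10001-*, 101-11, 10101-*, 1011-1, 110-10*, 1100-0*, 11011-
[col 2] -10-10, -100-0, 01-0-0, 10-01-
Prime implicants: -00001, -01011, -10-10, -100-0, 0-0000, 0-0110, 00000-, 001100, 01-0-0, 01001-, 01100-, 1-0010, 1-1011, 10-01-, 1000-1, 101-11, 1011-1, 11011-, 111100
PI chart (minterm → PIs covering it):
  1 | -00001,00000-
  6 | 0-0110  (sole → essential)
  11 | -01011  (sole → essential)
  12 | 001100  (sole → essential)
  16 | -100-0,0-0000,01-0-0
  18 | -10-10,-100-0,01-0-0,01001-
  19 | 01001-  (sole → essential)
  22 | -10-10,0-0110
  24 | 01-0-0,01100-
  25 | 01100-  (sole → essential)
  26 | 01-0-0  (sole → essential)
  33 | -00001,1000-1
  34 | 1-0010,10-01-
  35 | 10-01-,1000-1
  42 | 10-01-  (sole → essential)
  43 | -01011,1-1011,10-01-,101-11
  45 | 1011-1  (sole → essential)
  47 | 101-11,1011-1
  48 | -100-0  (sole → essential)
  50 | -10-10,-100-0,1-0010
  54 | -10-10,11011-
  55 | 11011-  (sole → essential)
  59 | 1-1011  (sole → essential)
  60 | 111100  (sole → essential)
Essential prime implicants: -01011, -100-0, 0-0110, 001100, 01-0-0, 01001-, 01100-, 1-1011, 10-01-, 1011-1, 11011-, 111100

NO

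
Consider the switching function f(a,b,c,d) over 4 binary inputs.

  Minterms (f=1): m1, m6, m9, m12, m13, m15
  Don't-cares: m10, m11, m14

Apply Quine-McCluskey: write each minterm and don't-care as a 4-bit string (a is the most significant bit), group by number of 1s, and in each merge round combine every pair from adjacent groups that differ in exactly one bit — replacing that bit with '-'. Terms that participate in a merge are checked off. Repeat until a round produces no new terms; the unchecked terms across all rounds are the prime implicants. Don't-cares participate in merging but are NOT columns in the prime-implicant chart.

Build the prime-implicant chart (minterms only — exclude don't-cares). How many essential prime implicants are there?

[col 0] 0001*, 0110*, 1001*, 1010*, 1011*, 1100*, 1101*, 1110*, 1111*
[col 1] -001, -110, 1-01*, 1-10*, 1-11*, 10-1*, 101-*, 11-0*, 11-1*, 110-*, 111-*
[col 2] 1--1, 1-1-, 11--
Prime implicants: -001, -110, 1--1, 1-1-, 11--
PI chart (minterm → PIs covering it):
  1 | -001  (sole → essential)
  6 | -110  (sole → essential)
  9 | -001,1--1
  12 | 11--  (sole → essential)
  13 | 1--1,11--
  15 | 1--1,1-1-,11--
Essential prime implicants: -001, -110, 11--

3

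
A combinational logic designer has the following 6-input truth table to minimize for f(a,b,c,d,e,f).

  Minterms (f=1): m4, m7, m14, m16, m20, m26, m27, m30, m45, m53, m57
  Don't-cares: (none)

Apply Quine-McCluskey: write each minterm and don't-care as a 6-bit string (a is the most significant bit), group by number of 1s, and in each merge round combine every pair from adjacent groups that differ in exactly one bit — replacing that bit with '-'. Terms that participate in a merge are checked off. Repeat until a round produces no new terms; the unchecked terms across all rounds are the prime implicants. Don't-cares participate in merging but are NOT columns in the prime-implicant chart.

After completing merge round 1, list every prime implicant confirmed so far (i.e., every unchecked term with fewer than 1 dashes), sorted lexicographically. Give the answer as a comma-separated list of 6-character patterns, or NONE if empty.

[col 0] 000100*, 000111, 001110*, 010000*, 010100*, 011010*, 011011*, 011110*, 101101, 110101, 111001
[col 1] 0-0100, 0-1110, 010-00, 011-10, 01101-
Prime implicants: 0-0100, 0-1110, 000111, 010-00, 011-10, 01101-, 101101, 110101, 111001

000111, 101101, 110101, 111001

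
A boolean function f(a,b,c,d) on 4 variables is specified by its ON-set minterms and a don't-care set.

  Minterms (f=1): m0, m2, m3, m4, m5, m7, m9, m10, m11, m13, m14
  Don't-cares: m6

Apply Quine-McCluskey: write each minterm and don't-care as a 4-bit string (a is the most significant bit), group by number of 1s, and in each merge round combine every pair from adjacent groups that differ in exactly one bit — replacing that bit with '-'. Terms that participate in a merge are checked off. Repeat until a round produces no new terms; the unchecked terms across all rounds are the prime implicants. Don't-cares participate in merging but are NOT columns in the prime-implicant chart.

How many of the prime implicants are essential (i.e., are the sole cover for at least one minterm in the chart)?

size-2^0 implicants → 0000(✓)  0010(✓)  0011(✓)  0100(✓)  0101(✓)  0110(✓)  0111(✓)  1001(✓)  1010(✓)  1011(✓)  1101(✓)  1110(✓)
size-2^1 implicants → -010(✓)  -011(✓)  -101  -110(✓)  0-00(✓)  0-10(✓)  0-11(✓)  00-0(✓)  001-(✓)  01-0(✓)  01-1(✓)  010-(✓)  011-(✓)  1-01  1-10(✓)  10-1  101-(✓)
size-2^2 implicants → --10  -01-  0--0  0-1-  01--
Unchecked terms (primes): --10, -01-, -101, 0--0, 0-1-, 01--, 1-01, 10-1
Minterm coverage:
  m0 ⊆ 0--0 [E]
  m2 ⊆ --10,-01-,0--0,0-1-
  m3 ⊆ -01-,0-1-
  m4 ⊆ 0--0,01--
  m5 ⊆ -101,01--
  m7 ⊆ 0-1-,01--
  m9 ⊆ 1-01,10-1
  m10 ⊆ --10,-01-
  m11 ⊆ -01-,10-1
  m13 ⊆ -101,1-01
  m14 ⊆ --10 [E]
E = {--10, 0--0}

2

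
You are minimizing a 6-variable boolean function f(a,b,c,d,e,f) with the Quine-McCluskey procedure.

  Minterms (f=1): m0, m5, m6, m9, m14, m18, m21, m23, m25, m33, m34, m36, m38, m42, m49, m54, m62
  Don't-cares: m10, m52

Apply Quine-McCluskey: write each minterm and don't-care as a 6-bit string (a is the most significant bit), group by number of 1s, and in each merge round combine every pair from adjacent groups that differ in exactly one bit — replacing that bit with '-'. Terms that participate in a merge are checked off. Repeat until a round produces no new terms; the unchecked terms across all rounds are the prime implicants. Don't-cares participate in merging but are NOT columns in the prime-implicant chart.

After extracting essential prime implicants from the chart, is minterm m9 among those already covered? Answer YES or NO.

YES

[col 0] 000000, 000101*, 000110*, 001001*, 001010*, 001110*, 010010, 010101*, 010111*, 011001*, 100001*, 100010*, 100100*, 100110*, 101010*, 110001*, 110100*, 110110*, 111110*
[col 1] -00110, -01010, 0-0101, 0-1001, 00-110, 001-10, 0101-1, 1-0001, 1-0100*, 1-0110*, 10-010, 100-10, 1001-0*, 11-110, 1101-0*
[col 2] 1-01-0
Prime implicants: -00110, -01010, 0-0101, 0-1001, 00-110, 000000, 001-10, 010010, 0101-1, 1-0001, 1-01-0, 10-010, 100-10, 11-110
PI chart (minterm → PIs covering it):
  0 | 000000  (sole → essential)
  5 | 0-0101  (sole → essential)
  6 | -00110,00-110
  9 | 0-1001  (sole → essential)
  14 | 00-110,001-10
  18 | 010010  (sole → essential)
  21 | 0-0101,0101-1
  23 | 0101-1  (sole → essential)
  25 | 0-1001  (sole → essential)
  33 | 1-0001  (sole → essential)
  34 | 10-010,100-10
  36 | 1-01-0  (sole → essential)
  38 | -00110,1-01-0,100-10
  42 | -01010,10-010
  49 | 1-0001  (sole → essential)
  54 | 1-01-0,11-110
  62 | 11-110  (sole → essential)
Essential prime implicants: 0-0101, 0-1001, 000000, 010010, 0101-1, 1-0001, 1-01-0, 11-110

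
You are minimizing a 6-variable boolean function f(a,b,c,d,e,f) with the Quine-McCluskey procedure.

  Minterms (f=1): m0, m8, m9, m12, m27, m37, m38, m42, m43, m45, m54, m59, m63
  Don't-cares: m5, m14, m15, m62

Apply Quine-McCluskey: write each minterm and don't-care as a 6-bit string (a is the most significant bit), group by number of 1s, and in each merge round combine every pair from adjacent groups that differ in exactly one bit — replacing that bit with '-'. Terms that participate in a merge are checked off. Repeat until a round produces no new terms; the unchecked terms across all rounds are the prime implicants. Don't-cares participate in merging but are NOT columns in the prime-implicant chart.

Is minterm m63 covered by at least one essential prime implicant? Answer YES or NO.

NO

Round 0: 000000✓ 000101✓ 001000✓ 001001✓ 001100✓ 001110✓ 001111✓ 011011✓ 100101✓ 100110✓ 101010✓ 101011✓ 101101✓ 110110✓ 111011✓ 111110✓ 111111✓
Round 1: -00101 -11011 00-000 001-00 00100- 0011-0 00111- 1-0110 1-1011 10-101 10101- 11-110 111-11 11111-
PIs = {-00101, -11011, 00-000, 001-00, 00100-, 0011-0, 00111-, 1-0110, 1-1011, 10-101, 10101-, 11-110, 111-11, 11111-}
Coverage chart:
  m0: 00-000 ←essential
  m8: 00-000,001-00,00100-
  m9: 00100- ←essential
  m12: 001-00,0011-0
  m27: -11011 ←essential
  m37: -00101,10-101
  m38: 1-0110 ←essential
  m42: 10101- ←essential
  m43: 1-1011,10101-
  m45: 10-101 ←essential
  m54: 1-0110,11-110
  m59: -11011,1-1011,111-11
  m63: 111-11,11111-
Essential: -11011, 00-000, 00100-, 1-0110, 10-101, 10101-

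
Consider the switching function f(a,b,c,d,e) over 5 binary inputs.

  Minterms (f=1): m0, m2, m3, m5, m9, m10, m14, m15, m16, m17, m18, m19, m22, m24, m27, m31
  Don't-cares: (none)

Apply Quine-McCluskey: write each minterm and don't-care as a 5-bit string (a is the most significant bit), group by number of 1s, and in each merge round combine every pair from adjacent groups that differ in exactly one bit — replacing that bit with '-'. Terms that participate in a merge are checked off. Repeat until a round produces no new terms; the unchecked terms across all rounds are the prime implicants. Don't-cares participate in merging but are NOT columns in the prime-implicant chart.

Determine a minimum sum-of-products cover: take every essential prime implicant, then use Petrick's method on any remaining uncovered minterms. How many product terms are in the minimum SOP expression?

10

Round 0: 00000✓ 00010✓ 00011✓ 00101 01001 01010✓ 01110✓ 01111✓ 10000✓ 10001✓ 10010✓ 10011✓ 10110✓ 11000✓ 11011✓ 11111✓
Round 1: -0000✓ -0010✓ -0011✓ -1111 0-010 000-0✓ 0001-✓ 01-10 0111- 1-000 1-011 10-10 100-0✓ 100-1✓ 1000-✓ 1001-✓ 11-11
Round 2: -00-0 -001- 100--
PIs = {-00-0, -001-, -1111, 0-010, 00101, 01-10, 01001, 0111-, 1-000, 1-011, 10-10, 100--, 11-11}
Coverage chart:
  m0: -00-0 ←essential
  m2: -00-0,-001-,0-010
  m3: -001- ←essential
  m5: 00101 ←essential
  m9: 01001 ←essential
  m10: 0-010,01-10
  m14: 01-10,0111-
  m15: -1111,0111-
  m16: -00-0,1-000,100--
  m17: 100-- ←essential
  m18: -00-0,-001-,10-10,100--
  m19: -001-,1-011,100--
  m22: 10-10 ←essential
  m24: 1-000 ←essential
  m27: 1-011,11-11
  m31: -1111,11-11
Essential: -00-0, -001-, 00101, 01001, 1-000, 10-10, 100--
Petrick residual → -1111, 01-10, 1-011
Min cover (10 terms): b'c'e' + b'c'd + bcde + a'b'cd'e + a'bde' + a'bc'd'e + ac'd'e' + ac'de + ab'de' + ab'c'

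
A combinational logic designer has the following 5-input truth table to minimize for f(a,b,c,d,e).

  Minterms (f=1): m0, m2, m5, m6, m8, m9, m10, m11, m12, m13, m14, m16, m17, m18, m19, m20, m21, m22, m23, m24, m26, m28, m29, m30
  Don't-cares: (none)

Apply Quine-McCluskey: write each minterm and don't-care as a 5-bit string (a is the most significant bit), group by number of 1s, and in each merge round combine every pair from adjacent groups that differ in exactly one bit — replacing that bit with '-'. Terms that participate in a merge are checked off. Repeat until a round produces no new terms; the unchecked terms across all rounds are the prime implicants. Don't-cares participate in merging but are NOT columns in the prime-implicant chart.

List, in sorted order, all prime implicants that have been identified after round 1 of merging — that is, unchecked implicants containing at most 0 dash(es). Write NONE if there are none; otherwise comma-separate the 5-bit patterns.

size-2^0 implicants → 00000(✓)  00010(✓)  00101(✓)  00110(✓)  01000(✓)  01001(✓)  01010(✓)  01011(✓)  01100(✓)  01101(✓)  01110(✓)  10000(✓)  10001(✓)  10010(✓)  10011(✓)  10100(✓)  10101(✓)  10110(✓)  10111(✓)  11000(✓)  11010(✓)  11100(✓)  11101(✓)  11110(✓)
size-2^1 implicants → -0000(✓)  -0010(✓)  -0101(✓)  -0110(✓)  -1000(✓)  -1010(✓)  -1100(✓)  -1101(✓)  -1110(✓)  0-000(✓)  0-010(✓)  0-101(✓)  0-110(✓)  00-10(✓)  000-0(✓)  01-00(✓)  01-01(✓)  01-10(✓)  010-0(✓)  010-1(✓)  0100-(✓)  0101-(✓)  011-0(✓)  0110-(✓)  1-000(✓)  1-010(✓)  1-100(✓)  1-101(✓)  1-110(✓)  10-00(✓)  10-01(✓)  10-10(✓)  10-11(✓)  100-0(✓)  100-1(✓)  1000-(✓)  1001-(✓)  101-0(✓)  101-1(✓)  1010-(✓)  1011-(✓)  11-00(✓)  11-10(✓)  110-0(✓)  111-0(✓)  1110-(✓)
size-2^2 implicants → --000(✓)  --010(✓)  --101  --110(✓)  -0-10(✓)  -00-0(✓)  -1-00(✓)  -1-10(✓)  -10-0(✓)  -11-0(✓)  -110-  0--10(✓)  0-0-0(✓)  01--0(✓)  01-0-  010--  1--00(✓)  1--10(✓)  1-0-0(✓)  1-1-0(✓)  1-10-  10--0(✓)  10--1(✓)  10-0-(✓)  10-1-(✓)  100--(✓)  101--(✓)  11--0(✓)
size-2^3 implicants → ---10  --0-0  -1--0  1---0  10---
Unchecked terms (primes): ---10, --0-0, --101, -1--0, -110-, 01-0-, 010--, 1---0, 1-10-, 10---

NONE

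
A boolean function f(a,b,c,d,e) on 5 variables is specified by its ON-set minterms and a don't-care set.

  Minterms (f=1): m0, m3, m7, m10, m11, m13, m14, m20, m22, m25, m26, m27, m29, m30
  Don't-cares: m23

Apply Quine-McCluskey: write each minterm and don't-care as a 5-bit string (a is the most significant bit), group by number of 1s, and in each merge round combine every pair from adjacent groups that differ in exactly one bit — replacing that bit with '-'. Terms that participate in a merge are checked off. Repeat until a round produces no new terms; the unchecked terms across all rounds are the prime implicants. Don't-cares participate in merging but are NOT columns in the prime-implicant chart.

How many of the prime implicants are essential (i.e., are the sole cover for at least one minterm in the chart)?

4

Round 0: 00000 00011✓ 00111✓ 01010✓ 01011✓ 01101✓ 01110✓ 10100✓ 10110✓ 10111✓ 11001✓ 11010✓ 11011✓ 11101✓ 11110✓
Round 1: -0111 -1010✓ -1011✓ -1101 -1110✓ 0-011 00-11 01-10✓ 0101-✓ 1-110 101-0 1011- 11-01 11-10✓ 110-1 1101-✓
Round 2: -1-10 -101-
PIs = {-0111, -1-10, -101-, -1101, 0-011, 00-11, 00000, 1-110, 101-0, 1011-, 11-01, 110-1}
Coverage chart:
  m0: 00000 ←essential
  m3: 0-011,00-11
  m7: -0111,00-11
  m10: -1-10,-101-
  m11: -101-,0-011
  m13: -1101 ←essential
  m14: -1-10 ←essential
  m20: 101-0 ←essential
  m22: 1-110,101-0,1011-
  m25: 11-01,110-1
  m26: -1-10,-101-
  m27: -101-,110-1
  m29: -1101,11-01
  m30: -1-10,1-110
Essential: -1-10, -1101, 00000, 101-0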